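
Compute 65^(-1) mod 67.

Step 1: We need x such that 65 * x = 1 (mod 67).
Step 2: Using the extended Euclidean algorithm or trial:
  65 * 33 = 2145 = 32 * 67 + 1.
Step 3: Since 2145 mod 67 = 1, the inverse is x = 33.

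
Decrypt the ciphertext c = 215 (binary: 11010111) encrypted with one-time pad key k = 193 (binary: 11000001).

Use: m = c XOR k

Step 1: XOR ciphertext with key:
  Ciphertext: 11010111
  Key:        11000001
  XOR:        00010110
Step 2: Plaintext = 00010110 = 22 in decimal.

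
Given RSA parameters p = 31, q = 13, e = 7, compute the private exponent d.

Step 1: n = 31 * 13 = 403.
Step 2: phi(n) = 30 * 12 = 360.
Step 3: Find d such that 7 * d = 1 (mod 360).
Step 4: d = 7^(-1) mod 360 = 103.
Verification: 7 * 103 = 721 = 2 * 360 + 1.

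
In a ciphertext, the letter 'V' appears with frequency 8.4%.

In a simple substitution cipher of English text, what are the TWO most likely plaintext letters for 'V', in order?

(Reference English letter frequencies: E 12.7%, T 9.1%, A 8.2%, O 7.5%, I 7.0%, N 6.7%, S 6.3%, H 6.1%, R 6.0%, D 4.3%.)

Step 1: Observed frequency of 'V' is 8.4%.
Step 2: Compute distances to each reference frequency and sort:
  A (8.2%): difference = 0.2% <-- BEST
  T (9.1%): difference = 0.7% <-- RUNNER-UP
  O (7.5%): difference = 0.9%
  I (7.0%): difference = 1.4%
  N (6.7%): difference = 1.7%
Step 3: Most likely is 'A' (8.2%, diff 0.2%); second most likely is 'T' (9.1%, diff 0.7%).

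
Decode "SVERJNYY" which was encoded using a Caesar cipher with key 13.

Step 1: Reverse the shift by subtracting 13 from each letter position.
  S (position 18) -> position (18-13) mod 26 = 5 -> F
  V (position 21) -> position (21-13) mod 26 = 8 -> I
  E (position 4) -> position (4-13) mod 26 = 17 -> R
  R (position 17) -> position (17-13) mod 26 = 4 -> E
  J (position 9) -> position (9-13) mod 26 = 22 -> W
  N (position 13) -> position (13-13) mod 26 = 0 -> A
  Y (position 24) -> position (24-13) mod 26 = 11 -> L
  Y (position 24) -> position (24-13) mod 26 = 11 -> L
Decrypted message: FIREWALL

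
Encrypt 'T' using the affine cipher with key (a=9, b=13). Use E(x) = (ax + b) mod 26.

Step 1: Convert 'T' to number: x = 19.
Step 2: E(19) = (9 * 19 + 13) mod 26 = 184 mod 26 = 2.
Step 3: Convert 2 back to letter: C.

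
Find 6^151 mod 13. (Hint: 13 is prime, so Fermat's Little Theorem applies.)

Step 1: Since 13 is prime, by Fermat's Little Theorem: 6^12 = 1 (mod 13).
Step 2: Reduce exponent: 151 mod 12 = 7.
Step 3: So 6^151 = 6^7 (mod 13).
Step 4: 6^7 mod 13 = 7.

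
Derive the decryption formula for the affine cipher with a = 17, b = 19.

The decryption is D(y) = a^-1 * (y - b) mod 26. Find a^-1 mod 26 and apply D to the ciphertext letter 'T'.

Step 1: Find a^-1, the modular inverse of 17 mod 26.
Step 2: We need 17 * a^-1 = 1 (mod 26).
Step 3: 17 * 23 = 391 = 15 * 26 + 1, so a^-1 = 23.
Step 4: D(y) = 23(y - 19) mod 26.
Step 5: Apply to 'T' (y = 19): D(19) = 23 * (19 - 19) mod 26 = 23 * 0 mod 26 = 0 -> 'A'.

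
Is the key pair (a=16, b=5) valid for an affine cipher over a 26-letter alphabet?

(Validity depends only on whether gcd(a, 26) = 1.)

Step 1: Compute gcd(16, 26).
Step 2: gcd(16, 26) = 2.
Since gcd = 2 != 1, 16 shares a common factor with 26, so it cannot be used.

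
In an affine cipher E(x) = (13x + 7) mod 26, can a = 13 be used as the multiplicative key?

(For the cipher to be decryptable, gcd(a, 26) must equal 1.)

Step 1: Compute gcd(13, 26).
Step 2: gcd(13, 26) = 13.
Since gcd = 13 != 1, 13 shares a common factor with 26, so it cannot be used.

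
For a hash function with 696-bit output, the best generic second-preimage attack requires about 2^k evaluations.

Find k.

Step 1: The hash has a 696-bit output.
Step 2: Second-preimage resistance means: given a specific input x, it should be infeasible to find a different y with h(y) = h(x).
With a 696-bit output, a generic search for a second preimage costs about 2^696 evaluations (each trial matches the fixed target with probability 2^-696).
Step 3: Security level = 696 bits.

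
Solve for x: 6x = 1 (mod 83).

Step 1: We need x such that 6 * x = 1 (mod 83).
Step 2: Using the extended Euclidean algorithm or trial:
  6 * 14 = 84 = 1 * 83 + 1.
Step 3: Since 84 mod 83 = 1, the inverse is x = 14.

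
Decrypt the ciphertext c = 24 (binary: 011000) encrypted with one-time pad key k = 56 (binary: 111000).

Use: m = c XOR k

Step 1: XOR ciphertext with key:
  Ciphertext: 011000
  Key:        111000
  XOR:        100000
Step 2: Plaintext = 100000 = 32 in decimal.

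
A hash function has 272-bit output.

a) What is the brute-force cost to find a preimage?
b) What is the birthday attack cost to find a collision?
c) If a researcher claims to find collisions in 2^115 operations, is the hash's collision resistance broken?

Step 1: Preimage resistance requires brute-force of 2^272 operations.
Step 2: Collision resistance (birthday bound) = 2^(272/2) = 2^136.
Step 3: The claimed attack costs 2^115 operations.
Step 4: Since 2^115 < 2^136, the claimed attack beats the generic birthday bound, so collision resistance is broken.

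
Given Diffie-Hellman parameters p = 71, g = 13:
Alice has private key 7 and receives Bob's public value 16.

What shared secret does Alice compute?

Step 1: s = B^a mod p = 16^7 mod 71.
  16^1 mod 71 = 16
  16^2 mod 71 = (16 * 16) mod 71 = 43
  16^3 mod 71 = (43 * 16) mod 71 = 49
  16^4 mod 71 = (49 * 16) mod 71 = 3
  16^5 mod 71 = (3 * 16) mod 71 = 48
  16^6 mod 71 = (48 * 16) mod 71 = 58
  16^7 mod 71 = (58 * 16) mod 71 = 5
Result: shared secret = 5.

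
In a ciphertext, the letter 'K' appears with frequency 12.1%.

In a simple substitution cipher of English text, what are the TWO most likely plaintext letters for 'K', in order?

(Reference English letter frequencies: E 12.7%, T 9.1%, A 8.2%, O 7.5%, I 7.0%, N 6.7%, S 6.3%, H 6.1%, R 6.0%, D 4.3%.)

Step 1: Observed frequency of 'K' is 12.1%.
Step 2: Compute distances to each reference frequency and sort:
  E (12.7%): difference = 0.6% <-- BEST
  T (9.1%): difference = 3.0% <-- RUNNER-UP
  A (8.2%): difference = 3.9%
  O (7.5%): difference = 4.6%
  I (7.0%): difference = 5.1%
Step 3: Most likely is 'E' (12.7%, diff 0.6%); second most likely is 'T' (9.1%, diff 3.0%).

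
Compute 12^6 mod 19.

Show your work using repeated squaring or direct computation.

Step 1: Compute 12^6 mod 19 step by step, reducing modulo 19 at each step.
  12^1 mod 19 = 12
  12^2 mod 19 = (12 * 12) mod 19 = 11
  12^3 mod 19 = (11 * 12) mod 19 = 18
  12^4 mod 19 = (18 * 12) mod 19 = 7
  12^5 mod 19 = (7 * 12) mod 19 = 8
  12^6 mod 19 = (8 * 12) mod 19 = 1
Step 2: Result = 1.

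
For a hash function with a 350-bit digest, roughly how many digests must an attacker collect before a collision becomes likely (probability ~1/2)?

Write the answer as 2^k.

Step 1: The birthday paradox gives collision probability ~50% after sqrt(2^n) = 2^(n/2) hashes.
Step 2: For 350-bit output: 2^(350/2) = 2^175.
Step 3: Approximately 2^175 hash computations needed.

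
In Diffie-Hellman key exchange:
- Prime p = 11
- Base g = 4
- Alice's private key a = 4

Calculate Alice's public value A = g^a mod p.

Step 1: A = g^a mod p = 4^4 mod 11.
  4^1 mod 11 = 4
  4^2 mod 11 = (4 * 4) mod 11 = 5
  4^3 mod 11 = (5 * 4) mod 11 = 9
  4^4 mod 11 = (9 * 4) mod 11 = 3
Result: A = 3.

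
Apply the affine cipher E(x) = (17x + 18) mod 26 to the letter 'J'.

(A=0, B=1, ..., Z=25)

Step 1: Convert 'J' to number: x = 9.
Step 2: E(9) = (17 * 9 + 18) mod 26 = 171 mod 26 = 15.
Step 3: Convert 15 back to letter: P.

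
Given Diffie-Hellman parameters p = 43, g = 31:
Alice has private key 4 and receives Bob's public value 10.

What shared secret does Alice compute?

Step 1: s = B^a mod p = 10^4 mod 43.
  10^1 mod 43 = 10
  10^2 mod 43 = (10 * 10) mod 43 = 14
  10^3 mod 43 = (14 * 10) mod 43 = 11
  10^4 mod 43 = (11 * 10) mod 43 = 24
Result: shared secret = 24.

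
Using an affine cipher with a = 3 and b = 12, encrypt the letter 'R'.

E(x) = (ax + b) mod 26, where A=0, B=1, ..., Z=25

Step 1: Convert 'R' to number: x = 17.
Step 2: E(17) = (3 * 17 + 12) mod 26 = 63 mod 26 = 11.
Step 3: Convert 11 back to letter: L.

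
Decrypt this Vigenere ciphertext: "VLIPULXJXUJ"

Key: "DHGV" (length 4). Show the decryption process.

Step 1: Key 'DHGV' has length 4. Extended key: DHGVDHGVDHG
Step 2: Decrypt each position:
  V(21) - D(3) = 18 = S
  L(11) - H(7) = 4 = E
  I(8) - G(6) = 2 = C
  P(15) - V(21) = 20 = U
  U(20) - D(3) = 17 = R
  L(11) - H(7) = 4 = E
  X(23) - G(6) = 17 = R
  J(9) - V(21) = 14 = O
  X(23) - D(3) = 20 = U
  U(20) - H(7) = 13 = N
  J(9) - G(6) = 3 = D
Plaintext: SECUREROUND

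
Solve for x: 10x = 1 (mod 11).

Step 1: We need x such that 10 * x = 1 (mod 11).
Step 2: Using the extended Euclidean algorithm or trial:
  10 * 10 = 100 = 9 * 11 + 1.
Step 3: Since 100 mod 11 = 1, the inverse is x = 10.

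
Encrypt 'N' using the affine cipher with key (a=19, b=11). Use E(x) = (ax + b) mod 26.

Step 1: Convert 'N' to number: x = 13.
Step 2: E(13) = (19 * 13 + 11) mod 26 = 258 mod 26 = 24.
Step 3: Convert 24 back to letter: Y.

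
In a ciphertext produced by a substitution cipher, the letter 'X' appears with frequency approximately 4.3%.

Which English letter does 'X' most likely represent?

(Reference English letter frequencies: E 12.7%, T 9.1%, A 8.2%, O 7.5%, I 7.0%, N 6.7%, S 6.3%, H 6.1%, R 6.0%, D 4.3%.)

Step 1: The observed frequency is 4.3%.
Step 2: Compare with English frequencies:
  E: 12.7% (difference: 8.4%)
  T: 9.1% (difference: 4.8%)
  A: 8.2% (difference: 3.9%)
  O: 7.5% (difference: 3.2%)
  I: 7.0% (difference: 2.7%)
  N: 6.7% (difference: 2.4%)
  S: 6.3% (difference: 2.0%)
  H: 6.1% (difference: 1.8%)
  R: 6.0% (difference: 1.7%)
  D: 4.3% (difference: 0.0%) <-- closest
Step 3: 'X' most likely represents 'D' (frequency 4.3%).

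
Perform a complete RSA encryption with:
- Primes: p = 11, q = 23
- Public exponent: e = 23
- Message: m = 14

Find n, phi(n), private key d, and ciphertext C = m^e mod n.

Step 1: n = 11 * 23 = 253.
Step 2: phi(n) = (11-1)(23-1) = 10 * 22 = 220.
Step 3: Find d = 23^(-1) mod 220 = 67.
  Verify: 23 * 67 = 1541 = 1 (mod 220).
Step 4: C = 14^23 mod 253 = 60.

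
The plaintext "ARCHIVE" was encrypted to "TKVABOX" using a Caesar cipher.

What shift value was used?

Step 1: Compare first letters: A (position 0) -> T (position 19).
Step 2: Shift = (19 - 0) mod 26 = 19.
The shift value is 19.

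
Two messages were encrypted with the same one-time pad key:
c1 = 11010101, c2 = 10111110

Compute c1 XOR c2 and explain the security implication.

Step 1: c1 XOR c2 = (m1 XOR k) XOR (m2 XOR k).
Step 2: By XOR associativity/commutativity: = m1 XOR m2 XOR k XOR k = m1 XOR m2.
Step 3: 11010101 XOR 10111110 = 01101011 = 107.
Step 4: The key cancels out! An attacker learns m1 XOR m2 = 107, revealing the relationship between plaintexts.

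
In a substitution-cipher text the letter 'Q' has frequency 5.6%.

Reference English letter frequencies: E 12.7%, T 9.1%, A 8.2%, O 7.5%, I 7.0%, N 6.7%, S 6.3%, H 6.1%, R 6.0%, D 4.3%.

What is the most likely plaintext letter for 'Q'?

Step 1: The observed frequency is 5.6%.
Step 2: Compare with English frequencies:
  E: 12.7% (difference: 7.1%)
  T: 9.1% (difference: 3.5%)
  A: 8.2% (difference: 2.6%)
  O: 7.5% (difference: 1.9%)
  I: 7.0% (difference: 1.4%)
  N: 6.7% (difference: 1.1%)
  S: 6.3% (difference: 0.7%)
  H: 6.1% (difference: 0.5%)
  R: 6.0% (difference: 0.4%) <-- closest
  D: 4.3% (difference: 1.3%)
Step 3: 'Q' most likely represents 'R' (frequency 6.0%).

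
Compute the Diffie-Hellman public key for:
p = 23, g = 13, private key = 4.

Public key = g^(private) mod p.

Step 1: A = g^a mod p = 13^4 mod 23.
  13^1 mod 23 = 13
  13^2 mod 23 = (13 * 13) mod 23 = 8
  13^3 mod 23 = (8 * 13) mod 23 = 12
  13^4 mod 23 = (12 * 13) mod 23 = 18
Result: A = 18.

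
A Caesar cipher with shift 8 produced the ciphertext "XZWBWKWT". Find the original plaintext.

Step 1: Reverse the shift by subtracting 8 from each letter position.
  X (position 23) -> position (23-8) mod 26 = 15 -> P
  Z (position 25) -> position (25-8) mod 26 = 17 -> R
  W (position 22) -> position (22-8) mod 26 = 14 -> O
  B (position 1) -> position (1-8) mod 26 = 19 -> T
  W (position 22) -> position (22-8) mod 26 = 14 -> O
  K (position 10) -> position (10-8) mod 26 = 2 -> C
  W (position 22) -> position (22-8) mod 26 = 14 -> O
  T (position 19) -> position (19-8) mod 26 = 11 -> L
Decrypted message: PROTOCOL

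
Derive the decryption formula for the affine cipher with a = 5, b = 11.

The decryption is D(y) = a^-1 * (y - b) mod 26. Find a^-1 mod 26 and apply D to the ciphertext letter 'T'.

Step 1: Find a^-1, the modular inverse of 5 mod 26.
Step 2: We need 5 * a^-1 = 1 (mod 26).
Step 3: 5 * 21 = 105 = 4 * 26 + 1, so a^-1 = 21.
Step 4: D(y) = 21(y - 11) mod 26.
Step 5: Apply to 'T' (y = 19): D(19) = 21 * (19 - 11) mod 26 = 21 * 8 mod 26 = 12 -> 'M'.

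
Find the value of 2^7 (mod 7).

Step 1: Compute 2^7 mod 7 step by step, reducing modulo 7 at each step.
  2^1 mod 7 = 2
  2^2 mod 7 = (2 * 2) mod 7 = 4
  2^3 mod 7 = (4 * 2) mod 7 = 1
  2^4 mod 7 = (1 * 2) mod 7 = 2
  2^5 mod 7 = (2 * 2) mod 7 = 4
  2^6 mod 7 = (4 * 2) mod 7 = 1
  2^7 mod 7 = (1 * 2) mod 7 = 2
Step 2: Result = 2.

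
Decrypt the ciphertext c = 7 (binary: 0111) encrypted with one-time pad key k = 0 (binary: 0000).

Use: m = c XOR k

Step 1: XOR ciphertext with key:
  Ciphertext: 0111
  Key:        0000
  XOR:        0111
Step 2: Plaintext = 0111 = 7 in decimal.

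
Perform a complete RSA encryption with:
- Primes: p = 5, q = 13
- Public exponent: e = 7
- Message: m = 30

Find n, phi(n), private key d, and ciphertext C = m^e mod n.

Step 1: n = 5 * 13 = 65.
Step 2: phi(n) = (5-1)(13-1) = 4 * 12 = 48.
Step 3: Find d = 7^(-1) mod 48 = 7.
  Verify: 7 * 7 = 49 = 1 (mod 48).
Step 4: C = 30^7 mod 65 = 30.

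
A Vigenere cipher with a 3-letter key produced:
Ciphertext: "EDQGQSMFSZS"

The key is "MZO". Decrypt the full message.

Step 1: Key 'MZO' has length 3. Extended key: MZOMZOMZOMZ
Step 2: Decrypt each position:
  E(4) - M(12) = 18 = S
  D(3) - Z(25) = 4 = E
  Q(16) - O(14) = 2 = C
  G(6) - M(12) = 20 = U
  Q(16) - Z(25) = 17 = R
  S(18) - O(14) = 4 = E
  M(12) - M(12) = 0 = A
  F(5) - Z(25) = 6 = G
  S(18) - O(14) = 4 = E
  Z(25) - M(12) = 13 = N
  S(18) - Z(25) = 19 = T
Plaintext: SECUREAGENT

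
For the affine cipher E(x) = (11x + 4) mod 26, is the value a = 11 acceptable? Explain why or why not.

Step 1: Compute gcd(11, 26).
Step 2: gcd(11, 26) = 1.
Since gcd = 1, 11 is coprime with 26, so it is a valid key.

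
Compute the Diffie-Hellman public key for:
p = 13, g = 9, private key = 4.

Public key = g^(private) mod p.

Step 1: A = g^a mod p = 9^4 mod 13.
  9^1 mod 13 = 9
  9^2 mod 13 = (9 * 9) mod 13 = 3
  9^3 mod 13 = (3 * 9) mod 13 = 1
  9^4 mod 13 = (1 * 9) mod 13 = 9
Result: A = 9.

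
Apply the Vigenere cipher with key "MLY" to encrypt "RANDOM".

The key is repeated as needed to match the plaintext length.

Step 1: Repeat key to match plaintext length:
  Plaintext: RANDOM
  Key:       MLYMLY
Step 2: Encrypt each letter:
  R(17) + M(12) = (17+12) mod 26 = 3 = D
  A(0) + L(11) = (0+11) mod 26 = 11 = L
  N(13) + Y(24) = (13+24) mod 26 = 11 = L
  D(3) + M(12) = (3+12) mod 26 = 15 = P
  O(14) + L(11) = (14+11) mod 26 = 25 = Z
  M(12) + Y(24) = (12+24) mod 26 = 10 = K
Ciphertext: DLLPZK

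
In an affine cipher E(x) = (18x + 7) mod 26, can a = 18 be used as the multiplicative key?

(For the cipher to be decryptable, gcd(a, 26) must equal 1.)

Step 1: Compute gcd(18, 26).
Step 2: gcd(18, 26) = 2.
Since gcd = 2 != 1, 18 shares a common factor with 26, so it cannot be used.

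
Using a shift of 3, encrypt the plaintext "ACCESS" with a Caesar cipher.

Step 1: For each letter, shift forward by 3 positions (mod 26).
  A (position 0) -> position (0+3) mod 26 = 3 -> D
  C (position 2) -> position (2+3) mod 26 = 5 -> F
  C (position 2) -> position (2+3) mod 26 = 5 -> F
  E (position 4) -> position (4+3) mod 26 = 7 -> H
  S (position 18) -> position (18+3) mod 26 = 21 -> V
  S (position 18) -> position (18+3) mod 26 = 21 -> V
Result: DFFHVV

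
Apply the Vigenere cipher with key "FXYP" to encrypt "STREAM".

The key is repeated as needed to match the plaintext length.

Step 1: Repeat key to match plaintext length:
  Plaintext: STREAM
  Key:       FXYPFX
Step 2: Encrypt each letter:
  S(18) + F(5) = (18+5) mod 26 = 23 = X
  T(19) + X(23) = (19+23) mod 26 = 16 = Q
  R(17) + Y(24) = (17+24) mod 26 = 15 = P
  E(4) + P(15) = (4+15) mod 26 = 19 = T
  A(0) + F(5) = (0+5) mod 26 = 5 = F
  M(12) + X(23) = (12+23) mod 26 = 9 = J
Ciphertext: XQPTFJ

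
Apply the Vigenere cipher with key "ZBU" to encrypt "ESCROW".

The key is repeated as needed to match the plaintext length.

Step 1: Repeat key to match plaintext length:
  Plaintext: ESCROW
  Key:       ZBUZBU
Step 2: Encrypt each letter:
  E(4) + Z(25) = (4+25) mod 26 = 3 = D
  S(18) + B(1) = (18+1) mod 26 = 19 = T
  C(2) + U(20) = (2+20) mod 26 = 22 = W
  R(17) + Z(25) = (17+25) mod 26 = 16 = Q
  O(14) + B(1) = (14+1) mod 26 = 15 = P
  W(22) + U(20) = (22+20) mod 26 = 16 = Q
Ciphertext: DTWQPQ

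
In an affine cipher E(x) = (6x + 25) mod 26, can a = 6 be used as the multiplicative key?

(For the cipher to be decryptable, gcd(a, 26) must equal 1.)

Step 1: Compute gcd(6, 26).
Step 2: gcd(6, 26) = 2.
Since gcd = 2 != 1, 6 shares a common factor with 26, so it cannot be used.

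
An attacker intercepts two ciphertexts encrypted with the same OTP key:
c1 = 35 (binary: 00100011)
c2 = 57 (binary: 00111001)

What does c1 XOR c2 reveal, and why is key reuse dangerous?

Step 1: c1 XOR c2 = (m1 XOR k) XOR (m2 XOR k).
Step 2: By XOR associativity/commutativity: = m1 XOR m2 XOR k XOR k = m1 XOR m2.
Step 3: 00100011 XOR 00111001 = 00011010 = 26.
Step 4: The key cancels out! An attacker learns m1 XOR m2 = 26, revealing the relationship between plaintexts.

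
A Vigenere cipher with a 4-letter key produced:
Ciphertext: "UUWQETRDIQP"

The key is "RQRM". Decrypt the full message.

Step 1: Key 'RQRM' has length 4. Extended key: RQRMRQRMRQR
Step 2: Decrypt each position:
  U(20) - R(17) = 3 = D
  U(20) - Q(16) = 4 = E
  W(22) - R(17) = 5 = F
  Q(16) - M(12) = 4 = E
  E(4) - R(17) = 13 = N
  T(19) - Q(16) = 3 = D
  R(17) - R(17) = 0 = A
  D(3) - M(12) = 17 = R
  I(8) - R(17) = 17 = R
  Q(16) - Q(16) = 0 = A
  P(15) - R(17) = 24 = Y
Plaintext: DEFENDARRAY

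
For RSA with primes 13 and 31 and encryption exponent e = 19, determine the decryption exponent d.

Step 1: n = 13 * 31 = 403.
Step 2: phi(n) = 12 * 30 = 360.
Step 3: Find d such that 19 * d = 1 (mod 360).
Step 4: d = 19^(-1) mod 360 = 19.
Verification: 19 * 19 = 361 = 1 * 360 + 1.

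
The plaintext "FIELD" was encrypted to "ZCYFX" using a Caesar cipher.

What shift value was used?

Step 1: Compare first letters: F (position 5) -> Z (position 25).
Step 2: Shift = (25 - 5) mod 26 = 20.
The shift value is 20.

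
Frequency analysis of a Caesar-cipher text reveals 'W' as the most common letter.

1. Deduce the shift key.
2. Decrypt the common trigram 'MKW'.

Step 1: In English, 'E' is the most frequent letter (12.7%).
Step 2: The most frequent ciphertext letter is 'W' (position 22).
Step 3: Shift = (22 - 4) mod 26 = 18.
Step 4: Decrypt 'MKW' by shifting back 18:
  M -> U
  K -> S
  W -> E
Step 5: 'MKW' decrypts to 'USE'.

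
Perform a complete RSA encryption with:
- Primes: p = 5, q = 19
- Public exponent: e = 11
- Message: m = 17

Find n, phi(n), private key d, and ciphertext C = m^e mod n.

Step 1: n = 5 * 19 = 95.
Step 2: phi(n) = (5-1)(19-1) = 4 * 18 = 72.
Step 3: Find d = 11^(-1) mod 72 = 59.
  Verify: 11 * 59 = 649 = 1 (mod 72).
Step 4: C = 17^11 mod 95 = 23.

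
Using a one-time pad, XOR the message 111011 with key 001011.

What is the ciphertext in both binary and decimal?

Step 1: Write out the XOR operation bit by bit:
  Message: 111011
  Key:     001011
  XOR:     110000
Step 2: Convert to decimal: 110000 = 48.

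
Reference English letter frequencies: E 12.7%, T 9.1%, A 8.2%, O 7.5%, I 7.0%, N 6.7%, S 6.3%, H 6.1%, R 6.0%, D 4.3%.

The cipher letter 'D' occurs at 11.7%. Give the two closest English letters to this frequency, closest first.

Step 1: Observed frequency of 'D' is 11.7%.
Step 2: Compute distances to each reference frequency and sort:
  E (12.7%): difference = 1.0% <-- BEST
  T (9.1%): difference = 2.6% <-- RUNNER-UP
  A (8.2%): difference = 3.5%
  O (7.5%): difference = 4.2%
  I (7.0%): difference = 4.7%
Step 3: Most likely is 'E' (12.7%, diff 1.0%); second most likely is 'T' (9.1%, diff 2.6%).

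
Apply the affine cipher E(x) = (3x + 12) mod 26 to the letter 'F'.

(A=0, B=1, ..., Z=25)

Step 1: Convert 'F' to number: x = 5.
Step 2: E(5) = (3 * 5 + 12) mod 26 = 27 mod 26 = 1.
Step 3: Convert 1 back to letter: B.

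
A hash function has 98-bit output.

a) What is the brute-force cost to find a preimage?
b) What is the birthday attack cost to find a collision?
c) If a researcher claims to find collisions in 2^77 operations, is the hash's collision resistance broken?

Step 1: Preimage resistance requires brute-force of 2^98 operations.
Step 2: Collision resistance (birthday bound) = 2^(98/2) = 2^49.
Step 3: The claimed attack costs 2^77 operations.
Step 4: Since 2^77 >= 2^49, the claimed attack is no faster than the generic birthday attack, so this does not break collision resistance.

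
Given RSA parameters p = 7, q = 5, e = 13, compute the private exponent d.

Step 1: n = 7 * 5 = 35.
Step 2: phi(n) = 6 * 4 = 24.
Step 3: Find d such that 13 * d = 1 (mod 24).
Step 4: d = 13^(-1) mod 24 = 13.
Verification: 13 * 13 = 169 = 7 * 24 + 1.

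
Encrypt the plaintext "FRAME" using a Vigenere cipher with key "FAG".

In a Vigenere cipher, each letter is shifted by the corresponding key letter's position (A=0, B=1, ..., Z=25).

Step 1: Repeat key to match plaintext length:
  Plaintext: FRAME
  Key:       FAGFA
Step 2: Encrypt each letter:
  F(5) + F(5) = (5+5) mod 26 = 10 = K
  R(17) + A(0) = (17+0) mod 26 = 17 = R
  A(0) + G(6) = (0+6) mod 26 = 6 = G
  M(12) + F(5) = (12+5) mod 26 = 17 = R
  E(4) + A(0) = (4+0) mod 26 = 4 = E
Ciphertext: KRGRE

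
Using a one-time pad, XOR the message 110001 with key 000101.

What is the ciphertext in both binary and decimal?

Step 1: Write out the XOR operation bit by bit:
  Message: 110001
  Key:     000101
  XOR:     110100
Step 2: Convert to decimal: 110100 = 52.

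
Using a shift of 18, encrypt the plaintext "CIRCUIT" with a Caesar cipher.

Step 1: For each letter, shift forward by 18 positions (mod 26).
  C (position 2) -> position (2+18) mod 26 = 20 -> U
  I (position 8) -> position (8+18) mod 26 = 0 -> A
  R (position 17) -> position (17+18) mod 26 = 9 -> J
  C (position 2) -> position (2+18) mod 26 = 20 -> U
  U (position 20) -> position (20+18) mod 26 = 12 -> M
  I (position 8) -> position (8+18) mod 26 = 0 -> A
  T (position 19) -> position (19+18) mod 26 = 11 -> L
Result: UAJUMAL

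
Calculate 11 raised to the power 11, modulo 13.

Step 1: Compute 11^11 mod 13 step by step, reducing modulo 13 at each step.
  11^1 mod 13 = 11
  11^2 mod 13 = (11 * 11) mod 13 = 4
  11^3 mod 13 = (4 * 11) mod 13 = 5
  11^4 mod 13 = (5 * 11) mod 13 = 3
  11^5 mod 13 = (3 * 11) mod 13 = 7
  11^6 mod 13 = (7 * 11) mod 13 = 12
  11^7 mod 13 = (12 * 11) mod 13 = 2
  11^8 mod 13 = (2 * 11) mod 13 = 9
  11^9 mod 13 = (9 * 11) mod 13 = 8
  11^10 mod 13 = (8 * 11) mod 13 = 10
  11^11 mod 13 = (10 * 11) mod 13 = 6
Step 2: Result = 6.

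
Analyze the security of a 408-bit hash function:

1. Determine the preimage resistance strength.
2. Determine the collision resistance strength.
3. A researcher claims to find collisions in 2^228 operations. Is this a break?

Step 1: Preimage resistance requires brute-force of 2^408 operations.
Step 2: Collision resistance (birthday bound) = 2^(408/2) = 2^204.
Step 3: The claimed attack costs 2^228 operations.
Step 4: Since 2^228 >= 2^204, the claimed attack is no faster than the generic birthday attack, so this does not break collision resistance.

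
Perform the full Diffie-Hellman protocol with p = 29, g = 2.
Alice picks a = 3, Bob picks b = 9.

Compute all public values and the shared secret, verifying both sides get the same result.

Step 1: A = g^a mod p = 2^3 mod 29 = 8.
Step 2: B = g^b mod p = 2^9 mod 29 = 19.
Step 3: Alice computes s = B^a mod p = 19^3 mod 29 = 15.
Step 4: Bob computes s = A^b mod p = 8^9 mod 29 = 15.
Both sides agree: shared secret = 15.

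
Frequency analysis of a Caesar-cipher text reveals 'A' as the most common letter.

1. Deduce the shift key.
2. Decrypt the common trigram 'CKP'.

Step 1: In English, 'E' is the most frequent letter (12.7%).
Step 2: The most frequent ciphertext letter is 'A' (position 0).
Step 3: Shift = (0 - 4) mod 26 = 22.
Step 4: Decrypt 'CKP' by shifting back 22:
  C -> G
  K -> O
  P -> T
Step 5: 'CKP' decrypts to 'GOT'.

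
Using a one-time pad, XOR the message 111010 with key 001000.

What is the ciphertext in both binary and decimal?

Step 1: Write out the XOR operation bit by bit:
  Message: 111010
  Key:     001000
  XOR:     110010
Step 2: Convert to decimal: 110010 = 50.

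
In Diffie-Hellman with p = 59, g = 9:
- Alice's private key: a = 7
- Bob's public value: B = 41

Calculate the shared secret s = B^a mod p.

Step 1: s = B^a mod p = 41^7 mod 59.
  41^1 mod 59 = 41
  41^2 mod 59 = (41 * 41) mod 59 = 29
  41^3 mod 59 = (29 * 41) mod 59 = 9
  41^4 mod 59 = (9 * 41) mod 59 = 15
  41^5 mod 59 = (15 * 41) mod 59 = 25
  41^6 mod 59 = (25 * 41) mod 59 = 22
  41^7 mod 59 = (22 * 41) mod 59 = 17
Result: shared secret = 17.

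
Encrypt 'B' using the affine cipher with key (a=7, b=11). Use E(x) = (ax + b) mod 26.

Step 1: Convert 'B' to number: x = 1.
Step 2: E(1) = (7 * 1 + 11) mod 26 = 18 mod 26 = 18.
Step 3: Convert 18 back to letter: S.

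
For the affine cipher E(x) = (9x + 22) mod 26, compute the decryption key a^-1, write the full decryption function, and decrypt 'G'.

Step 1: Find a^-1, the modular inverse of 9 mod 26.
Step 2: We need 9 * a^-1 = 1 (mod 26).
Step 3: 9 * 3 = 27 = 1 * 26 + 1, so a^-1 = 3.
Step 4: D(y) = 3(y - 22) mod 26.
Step 5: Apply to 'G' (y = 6): D(6) = 3 * (6 - 22) mod 26 = 3 * -16 mod 26 = 4 -> 'E'.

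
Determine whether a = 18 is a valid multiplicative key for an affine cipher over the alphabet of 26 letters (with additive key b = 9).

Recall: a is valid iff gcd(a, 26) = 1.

Step 1: Compute gcd(18, 26).
Step 2: gcd(18, 26) = 2.
Since gcd = 2 != 1, 18 shares a common factor with 26, so it cannot be used.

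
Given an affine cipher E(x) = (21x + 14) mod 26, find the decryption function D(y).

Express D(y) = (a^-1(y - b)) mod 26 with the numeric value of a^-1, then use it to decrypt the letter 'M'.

Step 1: Find a^-1, the modular inverse of 21 mod 26.
Step 2: We need 21 * a^-1 = 1 (mod 26).
Step 3: 21 * 5 = 105 = 4 * 26 + 1, so a^-1 = 5.
Step 4: D(y) = 5(y - 14) mod 26.
Step 5: Apply to 'M' (y = 12): D(12) = 5 * (12 - 14) mod 26 = 5 * -2 mod 26 = 16 -> 'Q'.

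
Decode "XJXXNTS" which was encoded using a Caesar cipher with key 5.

Step 1: Reverse the shift by subtracting 5 from each letter position.
  X (position 23) -> position (23-5) mod 26 = 18 -> S
  J (position 9) -> position (9-5) mod 26 = 4 -> E
  X (position 23) -> position (23-5) mod 26 = 18 -> S
  X (position 23) -> position (23-5) mod 26 = 18 -> S
  N (position 13) -> position (13-5) mod 26 = 8 -> I
  T (position 19) -> position (19-5) mod 26 = 14 -> O
  S (position 18) -> position (18-5) mod 26 = 13 -> N
Decrypted message: SESSION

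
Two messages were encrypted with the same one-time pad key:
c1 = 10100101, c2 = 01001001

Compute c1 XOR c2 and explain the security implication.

Step 1: c1 XOR c2 = (m1 XOR k) XOR (m2 XOR k).
Step 2: By XOR associativity/commutativity: = m1 XOR m2 XOR k XOR k = m1 XOR m2.
Step 3: 10100101 XOR 01001001 = 11101100 = 236.
Step 4: The key cancels out! An attacker learns m1 XOR m2 = 236, revealing the relationship between plaintexts.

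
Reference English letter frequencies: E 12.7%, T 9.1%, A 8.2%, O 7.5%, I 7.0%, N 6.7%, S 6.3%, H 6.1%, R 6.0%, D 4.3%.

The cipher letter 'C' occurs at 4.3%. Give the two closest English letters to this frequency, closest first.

Step 1: Observed frequency of 'C' is 4.3%.
Step 2: Compute distances to each reference frequency and sort:
  D (4.3%): difference = 0.0% <-- BEST
  R (6.0%): difference = 1.7% <-- RUNNER-UP
  H (6.1%): difference = 1.8%
  S (6.3%): difference = 2.0%
  N (6.7%): difference = 2.4%
Step 3: Most likely is 'D' (4.3%, diff 0.0%); second most likely is 'R' (6.0%, diff 1.7%).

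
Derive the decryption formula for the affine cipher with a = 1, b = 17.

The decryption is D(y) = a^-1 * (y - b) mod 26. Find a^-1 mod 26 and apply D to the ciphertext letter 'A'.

Step 1: Find a^-1, the modular inverse of 1 mod 26.
Step 2: We need 1 * a^-1 = 1 (mod 26).
Step 3: 1 * 1 = 1 = 0 * 26 + 1, so a^-1 = 1.
Step 4: D(y) = 1(y - 17) mod 26.
Step 5: Apply to 'A' (y = 0): D(0) = 1 * (0 - 17) mod 26 = 1 * -17 mod 26 = 9 -> 'J'.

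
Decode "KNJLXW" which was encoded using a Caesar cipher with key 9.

Step 1: Reverse the shift by subtracting 9 from each letter position.
  K (position 10) -> position (10-9) mod 26 = 1 -> B
  N (position 13) -> position (13-9) mod 26 = 4 -> E
  J (position 9) -> position (9-9) mod 26 = 0 -> A
  L (position 11) -> position (11-9) mod 26 = 2 -> C
  X (position 23) -> position (23-9) mod 26 = 14 -> O
  W (position 22) -> position (22-9) mod 26 = 13 -> N
Decrypted message: BEACON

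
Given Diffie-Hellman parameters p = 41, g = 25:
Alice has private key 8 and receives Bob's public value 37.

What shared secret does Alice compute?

Step 1: s = B^a mod p = 37^8 mod 41.
  37^1 mod 41 = 37
  37^2 mod 41 = (37 * 37) mod 41 = 16
  37^3 mod 41 = (16 * 37) mod 41 = 18
  37^4 mod 41 = (18 * 37) mod 41 = 10
  37^5 mod 41 = (10 * 37) mod 41 = 1
  37^6 mod 41 = (1 * 37) mod 41 = 37
  37^7 mod 41 = (37 * 37) mod 41 = 16
  37^8 mod 41 = (16 * 37) mod 41 = 18
Result: shared secret = 18.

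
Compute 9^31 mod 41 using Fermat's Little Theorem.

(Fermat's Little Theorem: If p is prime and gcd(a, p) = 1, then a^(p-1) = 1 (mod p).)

Step 1: Since 41 is prime, by Fermat's Little Theorem: 9^40 = 1 (mod 41).
Step 2: Reduce exponent: 31 mod 40 = 31.
Step 3: So 9^31 = 9^31 (mod 41).
Step 4: 9^31 mod 41 = 32.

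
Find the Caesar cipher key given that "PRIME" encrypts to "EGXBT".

Step 1: Compare first letters: P (position 15) -> E (position 4).
Step 2: Shift = (4 - 15) mod 26 = 15.
The shift value is 15.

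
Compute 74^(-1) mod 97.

Step 1: We need x such that 74 * x = 1 (mod 97).
Step 2: Using the extended Euclidean algorithm or trial:
  74 * 59 = 4366 = 45 * 97 + 1.
Step 3: Since 4366 mod 97 = 1, the inverse is x = 59.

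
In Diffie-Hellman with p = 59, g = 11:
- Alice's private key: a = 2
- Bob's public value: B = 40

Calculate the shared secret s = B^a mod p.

Step 1: s = B^a mod p = 40^2 mod 59.
  40^1 mod 59 = 40
  40^2 mod 59 = (40 * 40) mod 59 = 7
Result: shared secret = 7.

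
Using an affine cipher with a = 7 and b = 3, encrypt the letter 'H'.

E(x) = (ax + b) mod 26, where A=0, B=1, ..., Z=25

Step 1: Convert 'H' to number: x = 7.
Step 2: E(7) = (7 * 7 + 3) mod 26 = 52 mod 26 = 0.
Step 3: Convert 0 back to letter: A.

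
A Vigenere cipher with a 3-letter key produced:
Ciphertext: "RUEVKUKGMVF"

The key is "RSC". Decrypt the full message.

Step 1: Key 'RSC' has length 3. Extended key: RSCRSCRSCRS
Step 2: Decrypt each position:
  R(17) - R(17) = 0 = A
  U(20) - S(18) = 2 = C
  E(4) - C(2) = 2 = C
  V(21) - R(17) = 4 = E
  K(10) - S(18) = 18 = S
  U(20) - C(2) = 18 = S
  K(10) - R(17) = 19 = T
  G(6) - S(18) = 14 = O
  M(12) - C(2) = 10 = K
  V(21) - R(17) = 4 = E
  F(5) - S(18) = 13 = N
Plaintext: ACCESSTOKEN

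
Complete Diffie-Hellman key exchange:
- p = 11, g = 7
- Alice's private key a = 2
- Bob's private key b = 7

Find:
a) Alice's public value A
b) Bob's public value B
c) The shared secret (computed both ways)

Step 1: A = g^a mod p = 7^2 mod 11 = 5.
Step 2: B = g^b mod p = 7^7 mod 11 = 6.
Step 3: Alice computes s = B^a mod p = 6^2 mod 11 = 3.
Step 4: Bob computes s = A^b mod p = 5^7 mod 11 = 3.
Both sides agree: shared secret = 3.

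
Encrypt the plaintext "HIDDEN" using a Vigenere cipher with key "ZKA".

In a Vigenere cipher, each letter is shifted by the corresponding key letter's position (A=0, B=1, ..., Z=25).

Step 1: Repeat key to match plaintext length:
  Plaintext: HIDDEN
  Key:       ZKAZKA
Step 2: Encrypt each letter:
  H(7) + Z(25) = (7+25) mod 26 = 6 = G
  I(8) + K(10) = (8+10) mod 26 = 18 = S
  D(3) + A(0) = (3+0) mod 26 = 3 = D
  D(3) + Z(25) = (3+25) mod 26 = 2 = C
  E(4) + K(10) = (4+10) mod 26 = 14 = O
  N(13) + A(0) = (13+0) mod 26 = 13 = N
Ciphertext: GSDCON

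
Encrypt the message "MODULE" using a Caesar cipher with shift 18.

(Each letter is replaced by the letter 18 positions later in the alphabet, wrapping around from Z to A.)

Step 1: For each letter, shift forward by 18 positions (mod 26).
  M (position 12) -> position (12+18) mod 26 = 4 -> E
  O (position 14) -> position (14+18) mod 26 = 6 -> G
  D (position 3) -> position (3+18) mod 26 = 21 -> V
  U (position 20) -> position (20+18) mod 26 = 12 -> M
  L (position 11) -> position (11+18) mod 26 = 3 -> D
  E (position 4) -> position (4+18) mod 26 = 22 -> W
Result: EGVMDW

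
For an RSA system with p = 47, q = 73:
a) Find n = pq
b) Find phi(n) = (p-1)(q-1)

Step 1: n = p * q = 47 * 73 = 3431.
Step 2: phi(n) = (p-1)(q-1) = 46 * 72 = 3312.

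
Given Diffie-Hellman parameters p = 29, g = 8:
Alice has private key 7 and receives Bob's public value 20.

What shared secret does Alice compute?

Step 1: s = B^a mod p = 20^7 mod 29.
  20^1 mod 29 = 20
  20^2 mod 29 = (20 * 20) mod 29 = 23
  20^3 mod 29 = (23 * 20) mod 29 = 25
  20^4 mod 29 = (25 * 20) mod 29 = 7
  20^5 mod 29 = (7 * 20) mod 29 = 24
  20^6 mod 29 = (24 * 20) mod 29 = 16
  20^7 mod 29 = (16 * 20) mod 29 = 1
Result: shared secret = 1.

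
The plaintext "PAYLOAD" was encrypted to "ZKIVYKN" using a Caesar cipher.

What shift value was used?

Step 1: Compare first letters: P (position 15) -> Z (position 25).
Step 2: Shift = (25 - 15) mod 26 = 10.
The shift value is 10.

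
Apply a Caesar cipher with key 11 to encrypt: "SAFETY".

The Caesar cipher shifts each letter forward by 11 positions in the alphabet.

Step 1: For each letter, shift forward by 11 positions (mod 26).
  S (position 18) -> position (18+11) mod 26 = 3 -> D
  A (position 0) -> position (0+11) mod 26 = 11 -> L
  F (position 5) -> position (5+11) mod 26 = 16 -> Q
  E (position 4) -> position (4+11) mod 26 = 15 -> P
  T (position 19) -> position (19+11) mod 26 = 4 -> E
  Y (position 24) -> position (24+11) mod 26 = 9 -> J
Result: DLQPEJ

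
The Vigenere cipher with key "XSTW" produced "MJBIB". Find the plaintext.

Step 1: Extend key: XSTWX
Step 2: Decrypt each letter (c - k) mod 26:
  M(12) - X(23) = (12-23) mod 26 = 15 = P
  J(9) - S(18) = (9-18) mod 26 = 17 = R
  B(1) - T(19) = (1-19) mod 26 = 8 = I
  I(8) - W(22) = (8-22) mod 26 = 12 = M
  B(1) - X(23) = (1-23) mod 26 = 4 = E
Plaintext: PRIME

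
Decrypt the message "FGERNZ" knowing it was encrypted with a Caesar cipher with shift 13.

Step 1: Reverse the shift by subtracting 13 from each letter position.
  F (position 5) -> position (5-13) mod 26 = 18 -> S
  G (position 6) -> position (6-13) mod 26 = 19 -> T
  E (position 4) -> position (4-13) mod 26 = 17 -> R
  R (position 17) -> position (17-13) mod 26 = 4 -> E
  N (position 13) -> position (13-13) mod 26 = 0 -> A
  Z (position 25) -> position (25-13) mod 26 = 12 -> M
Decrypted message: STREAM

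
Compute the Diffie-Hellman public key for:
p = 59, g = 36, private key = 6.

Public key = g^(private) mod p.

Step 1: A = g^a mod p = 36^6 mod 59.
  36^1 mod 59 = 36
  36^2 mod 59 = (36 * 36) mod 59 = 57
  36^3 mod 59 = (57 * 36) mod 59 = 46
  36^4 mod 59 = (46 * 36) mod 59 = 4
  36^5 mod 59 = (4 * 36) mod 59 = 26
  36^6 mod 59 = (26 * 36) mod 59 = 51
Result: A = 51.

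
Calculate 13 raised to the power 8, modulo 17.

Step 1: Compute 13^8 mod 17 step by step, reducing modulo 17 at each step.
  13^1 mod 17 = 13
  13^2 mod 17 = (13 * 13) mod 17 = 16
  13^3 mod 17 = (16 * 13) mod 17 = 4
  13^4 mod 17 = (4 * 13) mod 17 = 1
  13^5 mod 17 = (1 * 13) mod 17 = 13
  13^6 mod 17 = (13 * 13) mod 17 = 16
  13^7 mod 17 = (16 * 13) mod 17 = 4
  13^8 mod 17 = (4 * 13) mod 17 = 1
Step 2: Result = 1.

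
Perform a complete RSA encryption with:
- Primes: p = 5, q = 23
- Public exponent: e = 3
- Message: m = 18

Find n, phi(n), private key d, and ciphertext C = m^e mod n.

Step 1: n = 5 * 23 = 115.
Step 2: phi(n) = (5-1)(23-1) = 4 * 22 = 88.
Step 3: Find d = 3^(-1) mod 88 = 59.
  Verify: 3 * 59 = 177 = 1 (mod 88).
Step 4: C = 18^3 mod 115 = 82.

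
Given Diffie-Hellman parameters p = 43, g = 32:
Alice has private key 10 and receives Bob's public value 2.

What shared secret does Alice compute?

Step 1: s = B^a mod p = 2^10 mod 43.
  2^1 mod 43 = 2
  2^2 mod 43 = (2 * 2) mod 43 = 4
  2^3 mod 43 = (4 * 2) mod 43 = 8
  2^4 mod 43 = (8 * 2) mod 43 = 16
  2^5 mod 43 = (16 * 2) mod 43 = 32
  2^6 mod 43 = (32 * 2) mod 43 = 21
  2^7 mod 43 = (21 * 2) mod 43 = 42
  2^8 mod 43 = (42 * 2) mod 43 = 41
  2^9 mod 43 = (41 * 2) mod 43 = 39
  2^10 mod 43 = (39 * 2) mod 43 = 35
Result: shared secret = 35.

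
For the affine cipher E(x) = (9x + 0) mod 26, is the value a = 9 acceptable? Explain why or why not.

Step 1: Compute gcd(9, 26).
Step 2: gcd(9, 26) = 1.
Since gcd = 1, 9 is coprime with 26, so it is a valid key.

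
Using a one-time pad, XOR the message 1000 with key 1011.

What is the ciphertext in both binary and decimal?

Step 1: Write out the XOR operation bit by bit:
  Message: 1000
  Key:     1011
  XOR:     0011
Step 2: Convert to decimal: 0011 = 3.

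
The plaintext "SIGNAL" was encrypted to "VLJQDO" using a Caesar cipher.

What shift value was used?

Step 1: Compare first letters: S (position 18) -> V (position 21).
Step 2: Shift = (21 - 18) mod 26 = 3.
The shift value is 3.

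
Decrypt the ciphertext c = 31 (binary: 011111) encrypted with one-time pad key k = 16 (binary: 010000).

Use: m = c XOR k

Step 1: XOR ciphertext with key:
  Ciphertext: 011111
  Key:        010000
  XOR:        001111
Step 2: Plaintext = 001111 = 15 in decimal.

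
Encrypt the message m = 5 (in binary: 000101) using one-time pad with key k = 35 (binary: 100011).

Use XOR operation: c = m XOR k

Step 1: Write out the XOR operation bit by bit:
  Message: 000101
  Key:     100011
  XOR:     100110
Step 2: Convert to decimal: 100110 = 38.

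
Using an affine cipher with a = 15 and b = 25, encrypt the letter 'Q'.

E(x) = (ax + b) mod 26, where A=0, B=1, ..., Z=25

Step 1: Convert 'Q' to number: x = 16.
Step 2: E(16) = (15 * 16 + 25) mod 26 = 265 mod 26 = 5.
Step 3: Convert 5 back to letter: F.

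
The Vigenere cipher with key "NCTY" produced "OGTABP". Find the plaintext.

Step 1: Extend key: NCTYNC
Step 2: Decrypt each letter (c - k) mod 26:
  O(14) - N(13) = (14-13) mod 26 = 1 = B
  G(6) - C(2) = (6-2) mod 26 = 4 = E
  T(19) - T(19) = (19-19) mod 26 = 0 = A
  A(0) - Y(24) = (0-24) mod 26 = 2 = C
  B(1) - N(13) = (1-13) mod 26 = 14 = O
  P(15) - C(2) = (15-2) mod 26 = 13 = N
Plaintext: BEACON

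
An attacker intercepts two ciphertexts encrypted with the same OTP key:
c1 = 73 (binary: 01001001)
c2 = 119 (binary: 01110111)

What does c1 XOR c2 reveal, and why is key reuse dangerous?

Step 1: c1 XOR c2 = (m1 XOR k) XOR (m2 XOR k).
Step 2: By XOR associativity/commutativity: = m1 XOR m2 XOR k XOR k = m1 XOR m2.
Step 3: 01001001 XOR 01110111 = 00111110 = 62.
Step 4: The key cancels out! An attacker learns m1 XOR m2 = 62, revealing the relationship between plaintexts.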